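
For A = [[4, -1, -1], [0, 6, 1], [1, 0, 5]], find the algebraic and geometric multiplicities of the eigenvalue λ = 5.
algebraic multiplicity 3, geometric multiplicity 1

The characteristic polynomial is (x - 5)^3, so the factor x - 5 appears with exponent 3: the algebraic multiplicity is 3.

rank(A - 5I) = 2, so the eigenspace has dimension 3 - 2 = 1: the geometric multiplicity is 1.

Since 1 < 3, A is not diagonalizable.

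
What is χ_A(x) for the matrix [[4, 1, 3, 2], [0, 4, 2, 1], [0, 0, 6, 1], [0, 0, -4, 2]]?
xI - A = [[x - 4, -1, -3, -2], [0, x - 4, -2, -1], [0, 0, x - 6, -1], [0, 0, 4, x - 2]].

Expanding det(xI - A) along the first row:
det(xI - A) = + (x - 4)·det([[x - 4, -2, -1], [0, x - 6, -1], [0, 4, x - 2]]) - (-1)·det([[0, -2, -1], [0, x - 6, -1], [0, 4, x - 2]]) + (-3)·det([[0, x - 4, -1], [0, 0, -1], [0, 0, x - 2]]) - (-2)·det([[0, x - 4, -2], [0, 0, x - 6], [0, 0, 4]]).

Evaluating gives χ_A(x) = x^4 - 16x^3 + 96x^2 - 256x + 256 = (x - 4)^4.

χ_A(x) = (x - 4)^4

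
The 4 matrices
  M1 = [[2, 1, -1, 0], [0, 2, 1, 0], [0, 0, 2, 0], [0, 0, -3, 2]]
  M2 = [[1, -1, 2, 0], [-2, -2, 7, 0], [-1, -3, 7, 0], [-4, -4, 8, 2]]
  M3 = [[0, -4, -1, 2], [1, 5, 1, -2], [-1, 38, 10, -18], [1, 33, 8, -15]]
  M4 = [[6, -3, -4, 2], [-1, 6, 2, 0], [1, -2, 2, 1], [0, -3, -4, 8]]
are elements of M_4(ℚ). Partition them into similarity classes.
3 classes: {M1, M2}, {M3}, {M4}

Characteristic polynomials: χ_{M1} = (x - 2)^4, χ_{M2} = (x - 2)^4, χ_{M3} = (x - 1)^2(x + 1)^2, χ_{M4} = (x - 6)^2(x - 5)^2.

{M1, M2}: invariant factors x - 2, (x - 2)^3.

{M3}: invariant factors (x - 1)^2(x + 1)^2.

{M4}: invariant factors (x - 6)^2(x - 5)^2.

Matrices are similar if and only if their invariant-factor lists agree; the partition into similarity classes is {M1, M2}, {M3}, {M4}.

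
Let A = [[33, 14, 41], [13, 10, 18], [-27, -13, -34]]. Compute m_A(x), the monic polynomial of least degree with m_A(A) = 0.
The characteristic polynomial factors as (x - 3)^3. The minimal polynomial is ∏(x - λ)^{k_λ} where k_λ is the size of the largest Jordan block at λ.

For λ = 3: rank(A - 3I) = 2, and the largest Jordan block has size 3 (the smallest k with rank((A - 3I)^k) = rank((A - 3I)^(k+1))).

So m_A(x) = (x - 3)^3.

m_A(x) = (x - 3)^3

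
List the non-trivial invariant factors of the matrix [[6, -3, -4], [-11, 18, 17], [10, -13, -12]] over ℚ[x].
(x - 4)^3

The Jordan structure of A has elementary divisors (x - 4)^3. Arranging the block sizes at each eigenvalue in decreasing order and taking row products gives the invariant factors.

Invariant factors (smallest first, each dividing the next): (x - 4)^3.

Check: the last factor (x - 4)^3 is the minimal polynomial, and the product (x - 4)^3 is the characteristic polynomial.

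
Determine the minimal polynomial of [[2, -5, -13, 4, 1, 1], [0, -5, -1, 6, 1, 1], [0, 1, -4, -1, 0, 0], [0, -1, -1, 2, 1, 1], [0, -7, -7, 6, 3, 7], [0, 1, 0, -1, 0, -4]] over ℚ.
The characteristic polynomial factors as (x - 2)^3(x + 4)^3. The minimal polynomial is ∏(x - λ)^{k_λ} where k_λ is the size of the largest Jordan block at λ.

For λ = -4: rank(A + 4I) = 4, and the largest Jordan block has size 2 (the smallest k with rank((A + 4I)^k) = rank((A + 4I)^(k+1))).
For λ = 2: rank(A - 2I) = 4, and the largest Jordan block has size 2 (the smallest k with rank((A - 2I)^k) = rank((A - 2I)^(k+1))).

So m_A(x) = (x - 2)^2(x + 4)^2.

m_A(x) = (x - 2)^2(x + 4)^2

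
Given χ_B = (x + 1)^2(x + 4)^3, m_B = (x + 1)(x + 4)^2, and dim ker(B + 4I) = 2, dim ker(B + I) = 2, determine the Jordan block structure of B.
λ = -4: algebraic multiplicity 3 (exponent in χ_B), largest block size 2 (exponent in m_B), 2 blocks (geometric multiplicity). These force block sizes [2, 1].
λ = -1: algebraic multiplicity 2 (exponent in χ_B), largest block size 1 (exponent in m_B), 2 blocks (geometric multiplicity). These force block sizes [1, 1].

Jordan blocks: (-4, 2), (-4, 1), (-1, 1), (-1, 1)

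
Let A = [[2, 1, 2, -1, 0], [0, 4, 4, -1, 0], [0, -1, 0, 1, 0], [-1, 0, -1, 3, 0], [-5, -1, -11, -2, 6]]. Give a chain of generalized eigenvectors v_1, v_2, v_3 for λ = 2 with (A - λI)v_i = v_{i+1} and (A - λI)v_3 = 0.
v_1 = [[0, -1, 1, 1, 3]]^T, v_2 = [[0, 1, 0, 0, 0]]^T, v_3 = [[1, 2, -1, 0, -1]]^T

We seek v_1 ∈ ker((A - 2I)^3) \ ker((A - 2I)^2), then set v_{i+1} = (A - 2I) v_i.

One such chain is v_1 = [[0, -1, 1, 1, 3]]^T, v_2 = [[0, 1, 0, 0, 0]]^T, v_3 = [[1, 2, -1, 0, -1]]^T. Check: (A - 2I) v_3 = [[0, 0, 0, 0, 0]]^T = 0.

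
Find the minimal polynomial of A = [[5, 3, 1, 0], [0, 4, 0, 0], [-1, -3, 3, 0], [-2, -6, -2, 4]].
m_A(x) = (x - 4)^2

The characteristic polynomial factors as (x - 4)^4. The minimal polynomial is ∏(x - λ)^{k_λ} where k_λ is the size of the largest Jordan block at λ.

For λ = 4: rank(A - 4I) = 1, and the largest Jordan block has size 2 (the smallest k with rank((A - 4I)^k) = rank((A - 4I)^(k+1))).

So m_A(x) = (x - 4)^2.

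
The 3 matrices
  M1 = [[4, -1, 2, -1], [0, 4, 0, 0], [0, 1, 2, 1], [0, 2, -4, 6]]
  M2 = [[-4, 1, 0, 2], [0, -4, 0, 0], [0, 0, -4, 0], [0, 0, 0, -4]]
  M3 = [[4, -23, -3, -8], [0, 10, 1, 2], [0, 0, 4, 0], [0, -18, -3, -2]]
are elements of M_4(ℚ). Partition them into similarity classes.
Characteristic polynomials: χ_{M1} = (x - 4)^4, χ_{M2} = (x + 4)^4, χ_{M3} = (x - 4)^4.

{M1}: invariant factors x - 4, x - 4, (x - 4)^2.

{M2}: invariant factors x + 4, x + 4, (x + 4)^2.

{M3}: invariant factors x - 4, (x - 4)^3.

Matrices are similar if and only if their invariant-factor lists agree; the partition into similarity classes is {M1}, {M2}, {M3}.

3 classes: {M1}, {M2}, {M3}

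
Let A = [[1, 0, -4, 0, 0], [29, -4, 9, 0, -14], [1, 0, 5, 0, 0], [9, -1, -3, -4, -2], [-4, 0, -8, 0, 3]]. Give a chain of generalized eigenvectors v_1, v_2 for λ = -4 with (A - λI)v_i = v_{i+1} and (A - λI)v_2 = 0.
v_1 = [[0, 1, 0, 0, 0]]^T, v_2 = [[0, 0, 0, -1, 0]]^T

We seek v_1 ∈ ker((A + 4I)^2) \ ker(A + 4I), then set v_{i+1} = (A + 4I) v_i.

One such chain is v_1 = [[0, 1, 0, 0, 0]]^T, v_2 = [[0, 0, 0, -1, 0]]^T. Check: (A + 4I) v_2 = [[0, 0, 0, 0, 0]]^T = 0.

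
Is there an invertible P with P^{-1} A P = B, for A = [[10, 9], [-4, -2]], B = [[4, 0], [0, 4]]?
No.

Both have characteristic polynomial (x - 4)^2, but the minimal polynomial of A is (x - 4)^2 while the minimal polynomial of B is x - 4. The minimal polynomial is a similarity invariant, so A and B are not similar.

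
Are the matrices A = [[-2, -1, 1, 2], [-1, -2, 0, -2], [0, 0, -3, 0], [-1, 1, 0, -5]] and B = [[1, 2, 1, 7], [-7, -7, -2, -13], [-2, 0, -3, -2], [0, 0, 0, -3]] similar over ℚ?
Yes.

Two matrices over a field are similar if and only if they have the same invariant factors.

Both A and B have characteristic polynomial (x + 3)^4 and minimal polynomial (x + 3)^3. Computing further, both have invariant factors x + 3, (x + 3)^3. Hence A and B are similar.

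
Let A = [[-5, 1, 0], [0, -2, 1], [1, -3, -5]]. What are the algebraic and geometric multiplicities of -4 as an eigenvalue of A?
The characteristic polynomial is (x + 4)^3, so the factor x + 4 appears with exponent 3: the algebraic multiplicity is 3.

rank(A + 4I) = 2, so the eigenspace has dimension 3 - 2 = 1: the geometric multiplicity is 1.

Since 1 < 3, A is not diagonalizable.

algebraic multiplicity 3, geometric multiplicity 1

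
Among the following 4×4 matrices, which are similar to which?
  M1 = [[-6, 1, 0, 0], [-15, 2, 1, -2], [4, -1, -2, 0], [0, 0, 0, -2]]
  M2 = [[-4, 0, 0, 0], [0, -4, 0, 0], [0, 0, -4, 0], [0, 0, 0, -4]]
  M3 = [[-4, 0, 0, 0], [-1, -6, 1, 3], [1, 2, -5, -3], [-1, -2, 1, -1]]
3 classes: {M1}, {M2}, {M3}

Characteristic polynomials: χ_{M1} = (x + 2)^4, χ_{M2} = (x + 4)^4, χ_{M3} = (x + 4)^4.

{M1}: invariant factors x + 2, (x + 2)^3.

{M2}: invariant factors x + 4, x + 4, x + 4, x + 4.

{M3}: invariant factors x + 4, x + 4, (x + 4)^2.

Matrices are similar if and only if their invariant-factor lists agree; the partition into similarity classes is {M1}, {M2}, {M3}.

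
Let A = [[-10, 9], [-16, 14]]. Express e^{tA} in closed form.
A has Jordan form J = [[2, 1], [0, 2]] with A = PJP^{-1}, so e^{tA} = P e^{tJ} P^{-1}.

For a Jordan block J_k(λ), e^{tJ_k(λ)} = e^{λt} · (I + tN + t^2 N^2/2! + ... + t^{k-1} N^{k-1}/(k-1)!) where N is the nilpotent superdiagonal part.

Assembling the blocks and conjugating back gives the entries of e^{tA} as shown above.

e^{tA} = [[(1 - 12*t)*e^{2*t}, 9*t*e^{2*t}], [-16*t*e^{2*t}, (12*t + 1)*e^{2*t}]]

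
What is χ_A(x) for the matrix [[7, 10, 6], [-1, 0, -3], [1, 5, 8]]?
xI - A = [[x - 7, -10, -6], [1, x, 3], [-1, -5, x - 8]].

Expanding det(xI - A) along the first row:
det(xI - A) = + (x - 7)·det([[x, 3], [-5, x - 8]]) - (-10)·det([[1, 3], [-1, x - 8]]) + (-6)·det([[1, x], [-1, -5]]).

Evaluating gives χ_A(x) = x^3 - 15x^2 + 75x - 125 = (x - 5)^3.

χ_A(x) = (x - 5)^3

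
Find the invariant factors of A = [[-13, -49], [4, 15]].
The Jordan structure of A has elementary divisors (x - 1)^2. Arranging the block sizes at each eigenvalue in decreasing order and taking row products gives the invariant factors.

Invariant factors (smallest first, each dividing the next): (x - 1)^2.

Check: the last factor (x - 1)^2 is the minimal polynomial, and the product (x - 1)^2 is the characteristic polynomial.

(x - 1)^2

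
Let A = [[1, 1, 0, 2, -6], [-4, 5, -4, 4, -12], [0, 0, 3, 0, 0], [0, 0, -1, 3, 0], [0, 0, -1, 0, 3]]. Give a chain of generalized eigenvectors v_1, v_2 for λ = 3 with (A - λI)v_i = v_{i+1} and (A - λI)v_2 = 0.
v_1 = [[0, 1, 0, 0, 0]]^T, v_2 = [[1, 2, 0, 0, 0]]^T

We seek v_1 ∈ ker((A - 3I)^2) \ ker(A - 3I), then set v_{i+1} = (A - 3I) v_i.

One such chain is v_1 = [[0, 1, 0, 0, 0]]^T, v_2 = [[1, 2, 0, 0, 0]]^T. Check: (A - 3I) v_2 = [[0, 0, 0, 0, 0]]^T = 0.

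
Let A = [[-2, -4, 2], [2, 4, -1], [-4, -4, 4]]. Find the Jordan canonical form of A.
The characteristic polynomial is det(xI - A) = (x - 2)^3, so the eigenvalues are 2 (algebraic multiplicity 3).

For λ = 2: rank(A - 2I) = 1, rank((A - 2I)^2) = 0. The eigenspace has dimension 3 - 1 = 2, so there are 2 Jordan blocks; the rank sequence gives block sizes [2, 1].

Assembling the blocks gives the Jordan form J above.

J = [[2, 1, 0], [0, 2, 0], [0, 0, 2]]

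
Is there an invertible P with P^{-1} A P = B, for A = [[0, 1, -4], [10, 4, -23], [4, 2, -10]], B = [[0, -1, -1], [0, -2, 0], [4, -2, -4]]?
No.

Both have characteristic polynomial (x + 2)^3, but the minimal polynomial of A is (x + 2)^3 while the minimal polynomial of B is (x + 2)^2. The minimal polynomial is a similarity invariant, so A and B are not similar.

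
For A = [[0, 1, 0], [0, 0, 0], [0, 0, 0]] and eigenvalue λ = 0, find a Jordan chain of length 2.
v_1 = [[2, 1, 0]]^T, v_2 = [[1, 0, 0]]^T

We seek v_1 ∈ ker(A^2) \ ker(A), then set v_{i+1} = A v_i.

One such chain is v_1 = [[2, 1, 0]]^T, v_2 = [[1, 0, 0]]^T. Check: A v_2 = [[0, 0, 0]]^T = 0.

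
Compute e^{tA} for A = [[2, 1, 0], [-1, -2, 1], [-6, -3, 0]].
A has Jordan form J = [[0, 1, 0], [0, 0, 1], [0, 0, 0]] with A = PJP^{-1}, so e^{tA} = P e^{tJ} P^{-1}.

For a Jordan block J_k(λ), e^{tJ_k(λ)} = e^{λt} · (I + tN + t^2 N^2/2! + ... + t^{k-1} N^{k-1}/(k-1)!) where N is the nilpotent superdiagonal part.

Assembling the blocks and conjugating back gives the entries of e^{tA} as shown above.

e^{tA} = [[3*t^2/2 + 2*t + 1, t, t^2/2], [t*(-3*t - 1), 1 - 2*t, t*(1 - t)], [3*t*(-3*t - 4)/2, -3*t, 1 - 3*t^2/2]]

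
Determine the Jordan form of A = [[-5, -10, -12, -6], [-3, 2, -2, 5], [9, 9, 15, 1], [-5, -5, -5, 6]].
J = [[1, 0, 0, 0], [0, 5, 0, 0], [0, 0, 6, 1], [0, 0, 0, 6]]

The characteristic polynomial is det(xI - A) = (x - 6)^2(x - 5)(x - 1), so the eigenvalues are 1 (algebraic multiplicity 1), 5 (algebraic multiplicity 1), 6 (algebraic multiplicity 2).

For λ = 1: algebraic multiplicity 1 gives one 1×1 block.

For λ = 5: algebraic multiplicity 1 gives one 1×1 block.

For λ = 6: rank(A - 6I) = 3, rank((A - 6I)^2) = 2. The eigenspace has dimension 4 - 3 = 1, so there is 1 Jordan block; the rank sequence gives block sizes [2].

Assembling the blocks gives the Jordan form J above.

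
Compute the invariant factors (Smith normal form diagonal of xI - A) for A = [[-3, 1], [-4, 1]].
The Jordan structure of A has elementary divisors (x + 1)^2. Arranging the block sizes at each eigenvalue in decreasing order and taking row products gives the invariant factors.

Invariant factors (smallest first, each dividing the next): (x + 1)^2.

Check: the last factor (x + 1)^2 is the minimal polynomial, and the product (x + 1)^2 is the characteristic polynomial.

(x + 1)^2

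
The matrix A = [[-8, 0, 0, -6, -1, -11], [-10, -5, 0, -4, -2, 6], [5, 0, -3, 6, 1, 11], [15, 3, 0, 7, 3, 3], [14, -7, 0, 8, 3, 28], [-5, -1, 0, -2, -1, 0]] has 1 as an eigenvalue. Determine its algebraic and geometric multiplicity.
algebraic multiplicity 3, geometric multiplicity 2

The characteristic polynomial is (x - 1)^3(x + 3)^3, so the factor x - 1 appears with exponent 3: the algebraic multiplicity is 3.

rank(A - I) = 4, so the eigenspace has dimension 6 - 4 = 2: the geometric multiplicity is 2.

Since 2 < 3, A is not diagonalizable.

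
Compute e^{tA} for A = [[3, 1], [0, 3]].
e^{tA} = [[e^{3*t}, t*e^{3*t}], [0, e^{3*t}]]

A has Jordan form J = [[3, 1], [0, 3]] with A = PJP^{-1}, so e^{tA} = P e^{tJ} P^{-1}.

For a Jordan block J_k(λ), e^{tJ_k(λ)} = e^{λt} · (I + tN + t^2 N^2/2! + ... + t^{k-1} N^{k-1}/(k-1)!) where N is the nilpotent superdiagonal part.

Assembling the blocks and conjugating back gives the entries of e^{tA} as shown above.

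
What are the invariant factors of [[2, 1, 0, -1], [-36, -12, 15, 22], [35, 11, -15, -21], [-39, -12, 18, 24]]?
The Jordan structure of A has elementary divisors (x + 1), x^3. Arranging the block sizes at each eigenvalue in decreasing order and taking row products gives the invariant factors.

Invariant factors (smallest first, each dividing the next): x^3(x + 1).

Check: the last factor x^3(x + 1) is the minimal polynomial, and the product x^3(x + 1) is the characteristic polynomial.

x^3(x + 1)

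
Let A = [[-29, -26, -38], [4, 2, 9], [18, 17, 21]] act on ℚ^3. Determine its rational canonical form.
R = [[0, 0, -25], [1, 0, -10], [0, 1, -6]]

The invariant factors of A (the non-unit diagonal entries of the Smith normal form of xI - A over ℚ[x]) are (x + 5)(x^2 + x + 5), each dividing the next. The characteristic polynomial is their product, (x + 5)(x^2 + x + 5).

The rational canonical form is the block-diagonal matrix of companion matrices C(f_i):
R = [[0, 0, -25], [1, 0, -10], [0, 1, -6]].

Note the characteristic polynomial does not split into linear factors over ℚ, so A has no Jordan form over ℚ; the rational canonical form exists over any field.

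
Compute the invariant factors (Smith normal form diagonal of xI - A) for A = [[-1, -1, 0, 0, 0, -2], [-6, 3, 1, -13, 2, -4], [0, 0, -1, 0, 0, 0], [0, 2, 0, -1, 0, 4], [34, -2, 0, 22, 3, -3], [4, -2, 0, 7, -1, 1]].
x + 1, (x - 4)^2(x + 1)^3

The Jordan structure of A has elementary divisors (x + 1)^3, (x + 1), (x - 4)^2. Arranging the block sizes at each eigenvalue in decreasing order and taking row products gives the invariant factors.

Invariant factors (smallest first, each dividing the next): x + 1, (x - 4)^2(x + 1)^3.

Check: the last factor (x - 4)^2(x + 1)^3 is the minimal polynomial, and the product (x - 4)^2(x + 1)^4 is the characteristic polynomial.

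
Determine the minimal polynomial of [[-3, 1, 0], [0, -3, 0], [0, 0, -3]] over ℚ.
m_A(x) = (x + 3)^2

The characteristic polynomial factors as (x + 3)^3. The minimal polynomial is ∏(x - λ)^{k_λ} where k_λ is the size of the largest Jordan block at λ.

For λ = -3: rank(A + 3I) = 1, and the largest Jordan block has size 2 (the smallest k with rank((A + 3I)^k) = rank((A + 3I)^(k+1))).

So m_A(x) = (x + 3)^2.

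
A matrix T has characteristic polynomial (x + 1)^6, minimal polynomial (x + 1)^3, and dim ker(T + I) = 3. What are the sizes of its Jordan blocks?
Jordan blocks: (-1, 3), (-1, 2), (-1, 1)

λ = -1: algebraic multiplicity 6 (exponent in χ_T), largest block size 3 (exponent in m_T), 3 blocks (geometric multiplicity). These force block sizes [3, 2, 1].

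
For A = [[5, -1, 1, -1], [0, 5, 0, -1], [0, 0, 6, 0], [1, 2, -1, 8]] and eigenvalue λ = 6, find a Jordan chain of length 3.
v_1 = [[1, 1, 0, -1]]^T, v_2 = [[-1, 0, 0, 1]]^T, v_3 = [[0, -1, 0, 1]]^T

We seek v_1 ∈ ker((A - 6I)^3) \ ker((A - 6I)^2), then set v_{i+1} = (A - 6I) v_i.

One such chain is v_1 = [[1, 1, 0, -1]]^T, v_2 = [[-1, 0, 0, 1]]^T, v_3 = [[0, -1, 0, 1]]^T. Check: (A - 6I) v_3 = [[0, 0, 0, 0]]^T = 0.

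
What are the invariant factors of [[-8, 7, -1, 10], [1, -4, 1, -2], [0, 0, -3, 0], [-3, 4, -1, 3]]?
x + 3, (x + 3)^3

The Jordan structure of A has elementary divisors (x + 3)^3, (x + 3). Arranging the block sizes at each eigenvalue in decreasing order and taking row products gives the invariant factors.

Invariant factors (smallest first, each dividing the next): x + 3, (x + 3)^3.

Check: the last factor (x + 3)^3 is the minimal polynomial, and the product (x + 3)^4 is the characteristic polynomial.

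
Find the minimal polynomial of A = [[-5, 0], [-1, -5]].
m_A(x) = (x + 5)^2

The characteristic polynomial factors as (x + 5)^2. The minimal polynomial is ∏(x - λ)^{k_λ} where k_λ is the size of the largest Jordan block at λ.

For λ = -5: rank(A + 5I) = 1, and the largest Jordan block has size 2 (the smallest k with rank((A + 5I)^k) = rank((A + 5I)^(k+1))).

So m_A(x) = (x + 5)^2.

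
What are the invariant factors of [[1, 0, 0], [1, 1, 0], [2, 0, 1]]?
The Jordan structure of A has elementary divisors (x - 1)^2, (x - 1). Arranging the block sizes at each eigenvalue in decreasing order and taking row products gives the invariant factors.

Invariant factors (smallest first, each dividing the next): x - 1, (x - 1)^2.

Check: the last factor (x - 1)^2 is the minimal polynomial, and the product (x - 1)^3 is the characteristic polynomial.

x - 1, (x - 1)^2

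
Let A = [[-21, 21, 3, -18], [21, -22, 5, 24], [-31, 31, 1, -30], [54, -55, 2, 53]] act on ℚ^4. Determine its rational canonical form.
The invariant factors of A (the non-unit diagonal entries of the Smith normal form of xI - A over ℚ[x]) are (x - 6)(x - 2)(x^2 - 3x + 6), each dividing the next. The characteristic polynomial is their product, (x - 6)(x - 2)(x^2 - 3x + 6).

The rational canonical form is the block-diagonal matrix of companion matrices C(f_i):
R = [[0, 0, 0, -72], [1, 0, 0, 84], [0, 1, 0, -42], [0, 0, 1, 11]].

Note the characteristic polynomial does not split into linear factors over ℚ, so A has no Jordan form over ℚ; the rational canonical form exists over any field.

R = [[0, 0, 0, -72], [1, 0, 0, 84], [0, 1, 0, -42], [0, 0, 1, 11]]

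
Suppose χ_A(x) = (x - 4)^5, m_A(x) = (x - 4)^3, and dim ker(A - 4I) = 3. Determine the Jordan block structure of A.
Jordan blocks: (4, 3), (4, 1), (4, 1)

λ = 4: algebraic multiplicity 5 (exponent in χ_A), largest block size 3 (exponent in m_A), 3 blocks (geometric multiplicity). These force block sizes [3, 1, 1].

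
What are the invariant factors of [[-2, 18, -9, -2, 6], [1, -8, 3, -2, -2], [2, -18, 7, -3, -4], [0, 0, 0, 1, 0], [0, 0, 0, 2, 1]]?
x - 1, (x - 1)^2(x + 2)^2

The Jordan structure of A has elementary divisors (x + 2)^2, (x - 1)^2, (x - 1). Arranging the block sizes at each eigenvalue in decreasing order and taking row products gives the invariant factors.

Invariant factors (smallest first, each dividing the next): x - 1, (x - 1)^2(x + 2)^2.

Check: the last factor (x - 1)^2(x + 2)^2 is the minimal polynomial, and the product (x - 1)^3(x + 2)^2 is the characteristic polynomial.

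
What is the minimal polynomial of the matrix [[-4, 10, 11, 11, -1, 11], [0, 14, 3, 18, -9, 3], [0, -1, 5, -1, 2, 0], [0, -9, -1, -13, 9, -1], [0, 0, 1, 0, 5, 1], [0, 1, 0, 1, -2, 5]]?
The characteristic polynomial factors as (x - 5)^4(x + 4)^2. The minimal polynomial is ∏(x - λ)^{k_λ} where k_λ is the size of the largest Jordan block at λ.

For λ = -4: rank(A + 4I) = 5, and the largest Jordan block has size 2 (the smallest k with rank((A + 4I)^k) = rank((A + 4I)^(k+1))).
For λ = 5: rank(A - 5I) = 4, and the largest Jordan block has size 2 (the smallest k with rank((A - 5I)^k) = rank((A - 5I)^(k+1))).

So m_A(x) = (x - 5)^2(x + 4)^2.

m_A(x) = (x - 5)^2(x + 4)^2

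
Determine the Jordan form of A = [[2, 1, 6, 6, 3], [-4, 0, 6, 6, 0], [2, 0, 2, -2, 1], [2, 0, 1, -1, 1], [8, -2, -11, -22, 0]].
The characteristic polynomial is det(xI - A) = (x - 3)^2(x - 1)(x + 2)^2, so the eigenvalues are -2 (algebraic multiplicity 2), 1 (algebraic multiplicity 1), 3 (algebraic multiplicity 2).

For λ = -2: rank(A + 2I) = 4, rank((A + 2I)^2) = 3. The eigenspace has dimension 5 - 4 = 1, so there is 1 Jordan block; the rank sequence gives block sizes [2].

For λ = 1: algebraic multiplicity 1 gives one 1×1 block.

For λ = 3: rank(A - 3I) = 4, rank((A - 3I)^2) = 3. The eigenspace has dimension 5 - 4 = 1, so there is 1 Jordan block; the rank sequence gives block sizes [2].

Assembling the blocks gives the Jordan form J above.

J = [[-2, 1, 0, 0, 0], [0, -2, 0, 0, 0], [0, 0, 1, 0, 0], [0, 0, 0, 3, 1], [0, 0, 0, 0, 3]]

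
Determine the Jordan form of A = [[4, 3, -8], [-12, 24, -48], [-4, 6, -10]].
J = [[6, 1, 0], [0, 6, 0], [0, 0, 6]]

The characteristic polynomial is det(xI - A) = (x - 6)^3, so the eigenvalues are 6 (algebraic multiplicity 3).

For λ = 6: rank(A - 6I) = 1, rank((A - 6I)^2) = 0. The eigenspace has dimension 3 - 1 = 2, so there are 2 Jordan blocks; the rank sequence gives block sizes [2, 1].

Assembling the blocks gives the Jordan form J above.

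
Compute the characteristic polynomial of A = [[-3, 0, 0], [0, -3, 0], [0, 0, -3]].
xI - A = [[x + 3, 0, 0], [0, x + 3, 0], [0, 0, x + 3]].

Expanding det(xI - A) along the first row:
det(xI - A) = + (x + 3)·det([[x + 3, 0], [0, x + 3]]) - (0)·det([[0, 0], [0, x + 3]]) + (0)·det([[0, x + 3], [0, 0]]).

Evaluating gives χ_A(x) = x^3 + 9x^2 + 27x + 27 = (x + 3)^3.

χ_A(x) = (x + 3)^3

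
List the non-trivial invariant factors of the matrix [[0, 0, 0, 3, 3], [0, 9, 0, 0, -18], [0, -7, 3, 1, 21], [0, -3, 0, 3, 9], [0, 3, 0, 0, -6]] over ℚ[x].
The Jordan structure of A has elementary divisors x, x, (x - 3)^2, (x - 3). Arranging the block sizes at each eigenvalue in decreasing order and taking row products gives the invariant factors.

Invariant factors (smallest first, each dividing the next): x(x - 3), x(x - 3)^2.

Check: the last factor x(x - 3)^2 is the minimal polynomial, and the product x^2(x - 3)^3 is the characteristic polynomial.

x(x - 3), x(x - 3)^2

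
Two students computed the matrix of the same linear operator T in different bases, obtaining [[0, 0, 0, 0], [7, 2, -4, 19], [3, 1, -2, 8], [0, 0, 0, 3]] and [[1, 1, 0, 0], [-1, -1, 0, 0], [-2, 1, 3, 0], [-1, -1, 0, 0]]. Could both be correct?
No.

Both have characteristic polynomial x^3(x - 3), but the minimal polynomial of A is x^3(x - 3) while the minimal polynomial of B is x^2(x - 3). The minimal polynomial is a similarity invariant, so A and B are not similar.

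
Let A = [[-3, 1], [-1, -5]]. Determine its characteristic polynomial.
χ_A(x) = (x + 4)^2

xI - A = [[x + 3, -1], [1, x + 5]].

Expanding det(xI - A) along the first row:
det(xI - A) = + (x + 3)·det([[x + 5]]) - (-1)·det([[1]]).

Evaluating gives χ_A(x) = x^2 + 8x + 16 = (x + 4)^2.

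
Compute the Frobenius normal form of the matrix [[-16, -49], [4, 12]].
The invariant factors of A (the non-unit diagonal entries of the Smith normal form of xI - A over ℚ[x]) are (x + 2)^2, each dividing the next. The characteristic polynomial is their product, (x + 2)^2.

The rational canonical form is the block-diagonal matrix of companion matrices C(f_i):
R = [[0, -4], [1, -4]].

R = [[0, -4], [1, -4]]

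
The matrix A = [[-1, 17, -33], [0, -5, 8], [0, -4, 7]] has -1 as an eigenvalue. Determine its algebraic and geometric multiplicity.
algebraic multiplicity 2, geometric multiplicity 1

The characteristic polynomial is (x - 3)(x + 1)^2, so the factor x + 1 appears with exponent 2: the algebraic multiplicity is 2.

rank(A + I) = 2, so the eigenspace has dimension 3 - 2 = 1: the geometric multiplicity is 1.

Since 1 < 2, A is not diagonalizable.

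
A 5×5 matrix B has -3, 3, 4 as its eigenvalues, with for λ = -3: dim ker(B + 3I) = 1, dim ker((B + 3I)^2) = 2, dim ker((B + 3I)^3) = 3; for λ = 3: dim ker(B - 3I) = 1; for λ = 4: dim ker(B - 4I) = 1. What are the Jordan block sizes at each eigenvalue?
Jordan blocks: (-3, 3), (3, 1), (4, 1)

λ = -3: successive nullity increments [1, 1, 1] count blocks of size ≥ k; block sizes are [3].
λ = 3: successive nullity increments [1] count blocks of size ≥ k; block sizes are [1].
λ = 4: successive nullity increments [1] count blocks of size ≥ k; block sizes are [1].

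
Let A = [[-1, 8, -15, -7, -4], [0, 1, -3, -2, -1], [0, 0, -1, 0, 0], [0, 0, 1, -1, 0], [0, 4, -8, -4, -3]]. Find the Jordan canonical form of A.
J = [[-1, 1, 0, 0, 0], [0, -1, 1, 0, 0], [0, 0, -1, 0, 0], [0, 0, 0, -1, 1], [0, 0, 0, 0, -1]]

The characteristic polynomial is det(xI - A) = (x + 1)^5, so the eigenvalues are -1 (algebraic multiplicity 5).

For λ = -1: rank(A + I) = 3, rank((A + I)^2) = 1, rank((A + I)^3) = 0. The eigenspace has dimension 5 - 3 = 2, so there are 2 Jordan blocks; the rank sequence gives block sizes [3, 2].

Assembling the blocks gives the Jordan form J above.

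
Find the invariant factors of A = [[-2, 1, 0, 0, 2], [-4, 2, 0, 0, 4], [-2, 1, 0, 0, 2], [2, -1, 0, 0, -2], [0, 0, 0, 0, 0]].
x, x, x, x^2

The Jordan structure of A has elementary divisors x^2, x, x, x. Arranging the block sizes at each eigenvalue in decreasing order and taking row products gives the invariant factors.

Invariant factors (smallest first, each dividing the next): x, x, x, x^2.

Check: the last factor x^2 is the minimal polynomial, and the product x^5 is the characteristic polynomial.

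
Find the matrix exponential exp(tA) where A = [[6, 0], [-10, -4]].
e^{tA} = [[e^{6*t}, 0], [(1 - e^{10*t})*e^{-4*t}, e^{-4*t}]]

A has Jordan form J = [[-4, 0], [0, 6]] with A = PJP^{-1}, so e^{tA} = P e^{tJ} P^{-1}.

For a Jordan block J_k(λ), e^{tJ_k(λ)} = e^{λt} · (I + tN + t^2 N^2/2! + ... + t^{k-1} N^{k-1}/(k-1)!) where N is the nilpotent superdiagonal part.

Assembling the blocks and conjugating back gives the entries of e^{tA} as shown above.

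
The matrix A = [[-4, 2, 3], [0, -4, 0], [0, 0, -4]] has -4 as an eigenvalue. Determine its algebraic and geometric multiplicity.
The characteristic polynomial is (x + 4)^3, so the factor x + 4 appears with exponent 3: the algebraic multiplicity is 3.

rank(A + 4I) = 1, so the eigenspace has dimension 3 - 1 = 2: the geometric multiplicity is 2.

Since 2 < 3, A is not diagonalizable.

algebraic multiplicity 3, geometric multiplicity 2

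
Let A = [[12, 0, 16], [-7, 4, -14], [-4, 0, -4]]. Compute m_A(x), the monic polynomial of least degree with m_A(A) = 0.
The characteristic polynomial factors as (x - 4)^3. The minimal polynomial is ∏(x - λ)^{k_λ} where k_λ is the size of the largest Jordan block at λ.

For λ = 4: rank(A - 4I) = 1, and the largest Jordan block has size 2 (the smallest k with rank((A - 4I)^k) = rank((A - 4I)^(k+1))).

So m_A(x) = (x - 4)^2.

m_A(x) = (x - 4)^2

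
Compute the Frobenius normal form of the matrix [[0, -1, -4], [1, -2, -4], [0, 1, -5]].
R = [[0, 0, -9], [1, 0, -15], [0, 1, -7]]

The invariant factors of A (the non-unit diagonal entries of the Smith normal form of xI - A over ℚ[x]) are (x + 1)(x + 3)^2, each dividing the next. The characteristic polynomial is their product, (x + 1)(x + 3)^2.

The rational canonical form is the block-diagonal matrix of companion matrices C(f_i):
R = [[0, 0, -9], [1, 0, -15], [0, 1, -7]].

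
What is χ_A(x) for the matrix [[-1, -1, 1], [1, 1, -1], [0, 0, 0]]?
xI - A = [[x + 1, 1, -1], [-1, x - 1, 1], [0, 0, x]].

Expanding det(xI - A) along the first row:
det(xI - A) = + (x + 1)·det([[x - 1, 1], [0, x]]) - (1)·det([[-1, 1], [0, x]]) + (-1)·det([[-1, x - 1], [0, 0]]).

Evaluating gives χ_A(x) = x^3.

χ_A(x) = x^3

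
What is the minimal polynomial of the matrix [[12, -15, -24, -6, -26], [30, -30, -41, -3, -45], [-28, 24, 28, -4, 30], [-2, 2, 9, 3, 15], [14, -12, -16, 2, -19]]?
The characteristic polynomial factors as (x - 3)^2(x + 4)^3. The minimal polynomial is ∏(x - λ)^{k_λ} where k_λ is the size of the largest Jordan block at λ.

For λ = -4: rank(A + 4I) = 3, and the largest Jordan block has size 2 (the smallest k with rank((A + 4I)^k) = rank((A + 4I)^(k+1))).
For λ = 3: rank(A - 3I) = 4, and the largest Jordan block has size 2 (the smallest k with rank((A - 3I)^k) = rank((A - 3I)^(k+1))).

So m_A(x) = (x - 3)^2(x + 4)^2.

m_A(x) = (x - 3)^2(x + 4)^2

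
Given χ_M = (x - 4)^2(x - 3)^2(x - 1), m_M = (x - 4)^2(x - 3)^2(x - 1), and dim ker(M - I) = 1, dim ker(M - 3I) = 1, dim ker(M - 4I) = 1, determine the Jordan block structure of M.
λ = 1: algebraic multiplicity 1 (exponent in χ_M), largest block size 1 (exponent in m_M), 1 block (geometric multiplicity). This forces block sizes [1].
λ = 3: algebraic multiplicity 2 (exponent in χ_M), largest block size 2 (exponent in m_M), 1 block (geometric multiplicity). This forces block sizes [2].
λ = 4: algebraic multiplicity 2 (exponent in χ_M), largest block size 2 (exponent in m_M), 1 block (geometric multiplicity). This forces block sizes [2].

Jordan blocks: (1, 1), (3, 2), (4, 2)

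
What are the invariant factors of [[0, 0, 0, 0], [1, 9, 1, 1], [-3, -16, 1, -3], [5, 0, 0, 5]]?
The Jordan structure of A has elementary divisors x, (x - 5)^3. Arranging the block sizes at each eigenvalue in decreasing order and taking row products gives the invariant factors.

Invariant factors (smallest first, each dividing the next): x(x - 5)^3.

Check: the last factor x(x - 5)^3 is the minimal polynomial, and the product x(x - 5)^3 is the characteristic polynomial.

x(x - 5)^3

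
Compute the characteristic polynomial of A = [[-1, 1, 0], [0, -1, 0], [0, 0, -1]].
χ_A(x) = (x + 1)^3

xI - A = [[x + 1, -1, 0], [0, x + 1, 0], [0, 0, x + 1]].

Expanding det(xI - A) along the first row:
det(xI - A) = + (x + 1)·det([[x + 1, 0], [0, x + 1]]) - (-1)·det([[0, 0], [0, x + 1]]) + (0)·det([[0, x + 1], [0, 0]]).

Evaluating gives χ_A(x) = x^3 + 3x^2 + 3x + 1 = (x + 1)^3.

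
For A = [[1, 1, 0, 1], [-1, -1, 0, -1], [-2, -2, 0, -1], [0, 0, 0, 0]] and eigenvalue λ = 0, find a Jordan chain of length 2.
v_1 = [[0, 1, -2, 0]]^T, v_2 = [[1, -1, -2, 0]]^T

We seek v_1 ∈ ker(A^2) \ ker(A), then set v_{i+1} = A v_i.

One such chain is v_1 = [[0, 1, -2, 0]]^T, v_2 = [[1, -1, -2, 0]]^T. Check: A v_2 = [[0, 0, 0, 0]]^T = 0.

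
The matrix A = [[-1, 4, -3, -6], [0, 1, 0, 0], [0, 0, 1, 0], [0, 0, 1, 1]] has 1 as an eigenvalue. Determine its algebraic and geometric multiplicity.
The characteristic polynomial is (x - 1)^3(x + 1), so the factor x - 1 appears with exponent 3: the algebraic multiplicity is 3.

rank(A - I) = 2, so the eigenspace has dimension 4 - 2 = 2: the geometric multiplicity is 2.

Since 2 < 3, A is not diagonalizable.

algebraic multiplicity 3, geometric multiplicity 2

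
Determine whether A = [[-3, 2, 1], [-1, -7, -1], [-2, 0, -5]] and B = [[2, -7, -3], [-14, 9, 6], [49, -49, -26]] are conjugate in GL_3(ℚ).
Both have characteristic polynomial (x + 5)^3, but the minimal polynomial of A is (x + 5)^3 while the minimal polynomial of B is (x + 5)^2. The minimal polynomial is a similarity invariant, so A and B are not similar.

No.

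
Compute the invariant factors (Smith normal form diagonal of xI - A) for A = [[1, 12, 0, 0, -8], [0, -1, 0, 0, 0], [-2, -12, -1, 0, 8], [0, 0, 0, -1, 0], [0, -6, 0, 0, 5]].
The Jordan structure of A has elementary divisors (x + 1), (x + 1), (x + 1), (x - 1), (x - 5). Arranging the block sizes at each eigenvalue in decreasing order and taking row products gives the invariant factors.

Invariant factors (smallest first, each dividing the next): x + 1, x + 1, (x - 5)(x - 1)(x + 1).

Check: the last factor (x - 5)(x - 1)(x + 1) is the minimal polynomial, and the product (x - 5)(x - 1)(x + 1)^3 is the characteristic polynomial.

x + 1, x + 1, (x - 5)(x - 1)(x + 1)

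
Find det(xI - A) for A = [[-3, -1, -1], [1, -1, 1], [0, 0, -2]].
χ_A(x) = (x + 2)^3

xI - A = [[x + 3, 1, 1], [-1, x + 1, -1], [0, 0, x + 2]].

Expanding det(xI - A) along the first row:
det(xI - A) = + (x + 3)·det([[x + 1, -1], [0, x + 2]]) - (1)·det([[-1, -1], [0, x + 2]]) + (1)·det([[-1, x + 1], [0, 0]]).

Evaluating gives χ_A(x) = x^3 + 6x^2 + 12x + 8 = (x + 2)^3.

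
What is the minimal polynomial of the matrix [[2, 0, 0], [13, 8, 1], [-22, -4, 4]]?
The characteristic polynomial factors as (x - 6)^2(x - 2). The minimal polynomial is ∏(x - λ)^{k_λ} where k_λ is the size of the largest Jordan block at λ.

For λ = 2: rank(A - 2I) = 2, and the largest Jordan block has size 1 (the smallest k with rank((A - 2I)^k) = rank((A - 2I)^(k+1))).
For λ = 6: rank(A - 6I) = 2, and the largest Jordan block has size 2 (the smallest k with rank((A - 6I)^k) = rank((A - 6I)^(k+1))).

So m_A(x) = (x - 6)^2(x - 2).

m_A(x) = (x - 6)^2(x - 2)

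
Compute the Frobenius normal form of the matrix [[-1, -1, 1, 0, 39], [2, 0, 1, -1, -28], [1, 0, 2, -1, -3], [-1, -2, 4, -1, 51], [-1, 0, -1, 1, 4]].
R = [[0, 0, 0, 0, 24], [1, 0, 0, 0, -28], [0, 1, 0, 0, -14], [0, 0, 1, 0, 15], [0, 0, 0, 1, 4]]

The invariant factors of A (the non-unit diagonal entries of the Smith normal form of xI - A over ℚ[x]) are (x - 6)(x - 1)^2(x + 2)^2, each dividing the next. The characteristic polynomial is their product, (x - 6)(x - 1)^2(x + 2)^2.

The rational canonical form is the block-diagonal matrix of companion matrices C(f_i):
R = [[0, 0, 0, 0, 24], [1, 0, 0, 0, -28], [0, 1, 0, 0, -14], [0, 0, 1, 0, 15], [0, 0, 0, 1, 4]].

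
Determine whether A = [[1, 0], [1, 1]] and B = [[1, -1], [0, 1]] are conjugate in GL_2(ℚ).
Yes.

Two matrices over a field are similar if and only if they have the same invariant factors.

Both A and B have characteristic polynomial (x - 1)^2 and minimal polynomial (x - 1)^2. Computing further, both have invariant factors (x - 1)^2. Hence A and B are similar.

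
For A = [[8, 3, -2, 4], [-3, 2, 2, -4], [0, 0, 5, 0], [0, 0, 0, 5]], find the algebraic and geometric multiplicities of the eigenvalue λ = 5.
The characteristic polynomial is (x - 5)^4, so the factor x - 5 appears with exponent 4: the algebraic multiplicity is 4.

rank(A - 5I) = 1, so the eigenspace has dimension 4 - 1 = 3: the geometric multiplicity is 3.

Since 3 < 4, A is not diagonalizable.

algebraic multiplicity 4, geometric multiplicity 3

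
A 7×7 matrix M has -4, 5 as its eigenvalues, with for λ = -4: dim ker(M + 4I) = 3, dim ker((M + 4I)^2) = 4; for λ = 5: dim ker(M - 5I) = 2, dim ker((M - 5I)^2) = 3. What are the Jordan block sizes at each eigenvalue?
λ = -4: successive nullity increments [3, 1] count blocks of size ≥ k; block sizes are [2, 1, 1].
λ = 5: successive nullity increments [2, 1] count blocks of size ≥ k; block sizes are [2, 1].

Jordan blocks: (-4, 2), (-4, 1), (-4, 1), (5, 2), (5, 1)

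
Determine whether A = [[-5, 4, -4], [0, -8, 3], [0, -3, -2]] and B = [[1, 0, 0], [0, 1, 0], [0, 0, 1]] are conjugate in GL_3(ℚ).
trace(A) = -15 but trace(B) = 3. The trace is a similarity invariant, so A and B are not similar.

No.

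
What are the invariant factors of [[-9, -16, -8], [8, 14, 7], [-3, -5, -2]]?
The Jordan structure of A has elementary divisors (x - 1)^3. Arranging the block sizes at each eigenvalue in decreasing order and taking row products gives the invariant factors.

Invariant factors (smallest first, each dividing the next): (x - 1)^3.

Check: the last factor (x - 1)^3 is the minimal polynomial, and the product (x - 1)^3 is the characteristic polynomial.

(x - 1)^3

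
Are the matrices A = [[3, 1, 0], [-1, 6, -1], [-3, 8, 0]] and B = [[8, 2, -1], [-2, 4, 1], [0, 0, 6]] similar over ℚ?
No.

trace(A) = 9 but trace(B) = 18. The trace is a similarity invariant, so A and B are not similar.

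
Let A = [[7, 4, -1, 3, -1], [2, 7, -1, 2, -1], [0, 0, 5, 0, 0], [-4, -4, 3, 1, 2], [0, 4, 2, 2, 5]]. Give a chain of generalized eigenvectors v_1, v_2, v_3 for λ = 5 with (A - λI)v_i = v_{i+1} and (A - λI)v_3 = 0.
v_1 = [[1, 0, 1, -1, -2]]^T, v_2 = [[0, 1, 0, -1, 0]]^T, v_3 = [[1, 0, 0, 0, 2]]^T

We seek v_1 ∈ ker((A - 5I)^3) \ ker((A - 5I)^2), then set v_{i+1} = (A - 5I) v_i.

One such chain is v_1 = [[1, 0, 1, -1, -2]]^T, v_2 = [[0, 1, 0, -1, 0]]^T, v_3 = [[1, 0, 0, 0, 2]]^T. Check: (A - 5I) v_3 = [[0, 0, 0, 0, 0]]^T = 0.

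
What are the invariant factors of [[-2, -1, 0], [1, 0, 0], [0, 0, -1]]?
The Jordan structure of A has elementary divisors (x + 1)^2, (x + 1). Arranging the block sizes at each eigenvalue in decreasing order and taking row products gives the invariant factors.

Invariant factors (smallest first, each dividing the next): x + 1, (x + 1)^2.

Check: the last factor (x + 1)^2 is the minimal polynomial, and the product (x + 1)^3 is the characteristic polynomial.

x + 1, (x + 1)^2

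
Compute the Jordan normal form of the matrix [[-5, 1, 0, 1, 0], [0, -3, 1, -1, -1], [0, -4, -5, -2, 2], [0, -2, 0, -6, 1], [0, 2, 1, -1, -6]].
J = [[-5, 1, 0, 0, 0], [0, -5, 1, 0, 0], [0, 0, -5, 0, 0], [0, 0, 0, -5, 1], [0, 0, 0, 0, -5]]

The characteristic polynomial is det(xI - A) = (x + 5)^5, so the eigenvalues are -5 (algebraic multiplicity 5).

For λ = -5: rank(A + 5I) = 3, rank((A + 5I)^2) = 1, rank((A + 5I)^3) = 0. The eigenspace has dimension 5 - 3 = 2, so there are 2 Jordan blocks; the rank sequence gives block sizes [3, 2].

Assembling the blocks gives the Jordan form J above.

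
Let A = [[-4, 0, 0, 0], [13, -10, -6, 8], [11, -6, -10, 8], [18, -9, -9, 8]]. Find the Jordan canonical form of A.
The characteristic polynomial is det(xI - A) = (x + 4)^4, so the eigenvalues are -4 (algebraic multiplicity 4).

For λ = -4: rank(A + 4I) = 2, rank((A + 4I)^2) = 0. The eigenspace has dimension 4 - 2 = 2, so there are 2 Jordan blocks; the rank sequence gives block sizes [2, 2].

Assembling the blocks gives the Jordan form J above.

J = [[-4, 1, 0, 0], [0, -4, 0, 0], [0, 0, -4, 1], [0, 0, 0, -4]]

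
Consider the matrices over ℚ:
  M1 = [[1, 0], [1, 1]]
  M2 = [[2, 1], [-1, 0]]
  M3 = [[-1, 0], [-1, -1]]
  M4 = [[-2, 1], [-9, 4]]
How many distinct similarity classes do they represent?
Characteristic polynomials: χ_{M1} = (x - 1)^2, χ_{M2} = (x - 1)^2, χ_{M3} = (x + 1)^2, χ_{M4} = (x - 1)^2.

{M1, M2, M4}: invariant factors (x - 1)^2.

{M3}: invariant factors (x + 1)^2.

Matrices are similar if and only if their invariant-factor lists agree; the partition into similarity classes is {M1, M2, M4}, {M3}.

2 classes: {M1, M2, M4}, {M3}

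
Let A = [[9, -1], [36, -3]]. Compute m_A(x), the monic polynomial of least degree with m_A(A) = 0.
m_A(x) = (x - 3)^2

The characteristic polynomial factors as (x - 3)^2. The minimal polynomial is ∏(x - λ)^{k_λ} where k_λ is the size of the largest Jordan block at λ.

For λ = 3: rank(A - 3I) = 1, and the largest Jordan block has size 2 (the smallest k with rank((A - 3I)^k) = rank((A - 3I)^(k+1))).

So m_A(x) = (x - 3)^2.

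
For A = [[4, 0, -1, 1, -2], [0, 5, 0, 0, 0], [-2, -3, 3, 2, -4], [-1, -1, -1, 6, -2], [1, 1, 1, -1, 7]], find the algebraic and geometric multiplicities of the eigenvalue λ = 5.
algebraic multiplicity 5, geometric multiplicity 3

The characteristic polynomial is (x - 5)^5, so the factor x - 5 appears with exponent 5: the algebraic multiplicity is 5.

rank(A - 5I) = 2, so the eigenspace has dimension 5 - 2 = 3: the geometric multiplicity is 3.

Since 3 < 5, A is not diagonalizable.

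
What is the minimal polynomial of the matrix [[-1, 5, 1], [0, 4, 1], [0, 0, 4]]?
m_A(x) = (x - 4)^2(x + 1)

The characteristic polynomial factors as (x - 4)^2(x + 1). The minimal polynomial is ∏(x - λ)^{k_λ} where k_λ is the size of the largest Jordan block at λ.

For λ = -1: rank(A + I) = 2, and the largest Jordan block has size 1 (the smallest k with rank((A + I)^k) = rank((A + I)^(k+1))).
For λ = 4: rank(A - 4I) = 2, and the largest Jordan block has size 2 (the smallest k with rank((A - 4I)^k) = rank((A - 4I)^(k+1))).

So m_A(x) = (x - 4)^2(x + 1).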